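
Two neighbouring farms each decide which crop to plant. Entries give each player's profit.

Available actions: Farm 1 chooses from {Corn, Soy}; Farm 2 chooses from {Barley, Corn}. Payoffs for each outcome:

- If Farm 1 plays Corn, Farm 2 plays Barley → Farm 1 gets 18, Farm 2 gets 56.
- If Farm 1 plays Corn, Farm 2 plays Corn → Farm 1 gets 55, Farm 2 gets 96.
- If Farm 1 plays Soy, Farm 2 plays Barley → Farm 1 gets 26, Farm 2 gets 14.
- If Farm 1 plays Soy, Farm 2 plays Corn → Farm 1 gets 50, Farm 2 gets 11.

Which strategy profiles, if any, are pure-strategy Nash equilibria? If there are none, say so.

For each player, find the best response to each opponent profile; mutual best responses are the pure NE.
Farm 1 against Barley: payoffs 18, 26 → best response Soy.
Farm 1 against Corn: payoffs 55, 50 → best response Corn.
Farm 2 against Corn: payoffs 56, 96 → best response Corn.
Farm 2 against Soy: payoffs 14, 11 → best response Barley.
Mutual best responses: (Corn, Corn); (Soy, Barley).

(Corn, Corn) and (Soy, Barley)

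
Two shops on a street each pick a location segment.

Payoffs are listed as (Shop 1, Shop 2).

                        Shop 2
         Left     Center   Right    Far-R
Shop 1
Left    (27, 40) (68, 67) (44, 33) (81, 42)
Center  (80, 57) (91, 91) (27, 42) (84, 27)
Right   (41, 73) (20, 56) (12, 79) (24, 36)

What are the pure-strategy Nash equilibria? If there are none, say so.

Shop 1 against Left: payoffs 27, 80, 41 → best response Center.
Shop 1 against Center: payoffs 68, 91, 20 → best response Center.
Shop 1 against Right: payoffs 44, 27, 12 → best response Left.
Shop 1 against Far-R: payoffs 81, 84, 24 → best response Center.
Shop 2 against Left: payoffs 40, 67, 33, 42 → best response Center.
Shop 2 against Center: payoffs 57, 91, 42, 27 → best response Center.
Shop 2 against Right: payoffs 73, 56, 79, 36 → best response Right.
Mutual best responses: (Center, Center).

The unique pure-strategy Nash equilibrium is (Center, Center).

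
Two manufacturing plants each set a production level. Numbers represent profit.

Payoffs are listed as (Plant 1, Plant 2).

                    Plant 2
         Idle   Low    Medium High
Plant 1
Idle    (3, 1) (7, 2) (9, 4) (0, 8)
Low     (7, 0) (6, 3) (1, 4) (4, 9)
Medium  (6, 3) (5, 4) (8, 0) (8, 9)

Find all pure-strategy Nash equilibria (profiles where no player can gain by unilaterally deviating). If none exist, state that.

(Idle, Idle): Plant 1 can switch to Low (3 → 7). Not NE.
(Idle, Low): Plant 2 can switch to Medium (2 → 4). Not NE.
(Idle, Medium): Plant 2 can switch to High (4 → 8). Not NE.
(Idle, High): Plant 1 can switch to Low (0 → 4). Not NE.
(Low, Idle): Plant 2 can switch to Low (0 → 3). Not NE.
(Low, Low): Plant 1 can switch to Idle (6 → 7). Not NE.
(Low, Medium): Plant 1 can switch to Idle (1 → 9). Not NE.
(Low, High): Plant 1 can switch to Medium (4 → 8). Not NE.
(Medium, Idle): Plant 1 can switch to Low (6 → 7). Not NE.
(Medium, Low): Plant 1 can switch to Idle (5 → 7). Not NE.
(Medium, Medium): Plant 1 can switch to Idle (8 → 9). Not NE.
(Medium, High): Plant 1 gets 8, best alternative 4; Plant 2 gets 9, best alternative 4. No profitable deviation — NE.

Pure NE: (Medium, High)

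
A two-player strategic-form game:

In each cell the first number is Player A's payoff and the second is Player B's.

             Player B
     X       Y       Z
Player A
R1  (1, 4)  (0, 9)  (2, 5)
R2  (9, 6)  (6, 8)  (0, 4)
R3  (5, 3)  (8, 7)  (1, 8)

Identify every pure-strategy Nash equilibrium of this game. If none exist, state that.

Check each profile: it is a Nash equilibrium iff no player can strictly gain by switching unilaterally.
(R1, X): Player A can switch to R2 (1 → 9). Not NE.
(R1, Y): Player A can switch to R2 (0 → 6). Not NE.
(R1, Z): Player B can switch to Y (5 → 9). Not NE.
(R2, X): Player B can switch to Y (6 → 8). Not NE.
(R2, Y): Player A can switch to R3 (6 → 8). Not NE.
(R2, Z): Player A can switch to R1 (0 → 2). Not NE.
(R3, X): Player A can switch to R2 (5 → 9). Not NE.
(R3, Y): Player B can switch to Z (7 → 8). Not NE.
(The remaining 1 profile has a profitable deviation by the same check.)

No pure-strategy Nash equilibrium.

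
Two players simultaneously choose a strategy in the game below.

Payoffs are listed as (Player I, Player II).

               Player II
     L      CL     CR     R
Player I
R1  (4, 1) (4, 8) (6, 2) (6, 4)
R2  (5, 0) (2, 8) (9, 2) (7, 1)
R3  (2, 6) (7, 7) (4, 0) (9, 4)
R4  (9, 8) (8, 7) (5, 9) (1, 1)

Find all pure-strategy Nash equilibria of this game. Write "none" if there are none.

This game has no pure Nash equilibrium.

(R1, L): Player I can switch to R2 (4 → 5). Not NE.
(R1, CL): Player I can switch to R3 (4 → 7). Not NE.
(R1, CR): Player I can switch to R2 (6 → 9). Not NE.
(R1, R): Player I can switch to R2 (6 → 7). Not NE.
(R2, L): Player I can switch to R4 (5 → 9). Not NE.
(R2, CL): Player I can switch to R1 (2 → 4). Not NE.
(R2, CR): Player II can switch to CL (2 → 8). Not NE.
(R2, R): Player I can switch to R3 (7 → 9). Not NE.
(R3, L): Player I can switch to R1 (2 → 4). Not NE.
(R3, CL): Player I can switch to R4 (7 → 8). Not NE.
(R3, CR): Player I can switch to R1 (4 → 6). Not NE.
(R3, R): Player II can switch to L (4 → 6). Not NE.
(The remaining 4 profiles each have a profitable deviation by the same check.)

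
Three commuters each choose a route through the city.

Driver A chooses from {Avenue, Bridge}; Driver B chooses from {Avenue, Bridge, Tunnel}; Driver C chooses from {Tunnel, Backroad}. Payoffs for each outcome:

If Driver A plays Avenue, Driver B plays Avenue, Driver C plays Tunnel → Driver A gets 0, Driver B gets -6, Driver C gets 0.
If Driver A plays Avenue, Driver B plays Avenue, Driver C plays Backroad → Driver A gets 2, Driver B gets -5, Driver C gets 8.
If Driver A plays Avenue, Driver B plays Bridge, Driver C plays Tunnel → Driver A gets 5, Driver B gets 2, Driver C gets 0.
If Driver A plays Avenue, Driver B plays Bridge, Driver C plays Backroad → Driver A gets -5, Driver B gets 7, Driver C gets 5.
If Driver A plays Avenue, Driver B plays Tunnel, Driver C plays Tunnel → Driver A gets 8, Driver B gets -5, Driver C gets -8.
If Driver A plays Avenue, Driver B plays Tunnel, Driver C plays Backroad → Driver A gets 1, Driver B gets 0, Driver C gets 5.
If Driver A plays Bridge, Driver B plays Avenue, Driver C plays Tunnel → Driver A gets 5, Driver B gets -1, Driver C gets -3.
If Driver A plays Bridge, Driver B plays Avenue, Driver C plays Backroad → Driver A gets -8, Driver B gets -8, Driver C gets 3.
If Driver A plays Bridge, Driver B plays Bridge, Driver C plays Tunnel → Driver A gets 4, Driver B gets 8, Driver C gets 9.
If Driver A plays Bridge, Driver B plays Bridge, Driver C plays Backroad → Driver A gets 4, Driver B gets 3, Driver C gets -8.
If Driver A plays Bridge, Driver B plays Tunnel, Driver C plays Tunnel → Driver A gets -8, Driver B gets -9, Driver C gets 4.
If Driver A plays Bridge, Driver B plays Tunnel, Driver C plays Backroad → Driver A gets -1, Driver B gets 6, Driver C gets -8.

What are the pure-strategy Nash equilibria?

There is no pure-strategy Nash equilibrium.

Driver A against (Avenue, Tunnel): payoffs 0, 5 → best response Bridge.
Driver A against (Avenue, Backroad): payoffs 2, -8 → best response Avenue.
Driver A against (Bridge, Tunnel): payoffs 5, 4 → best response Avenue.
Driver A against (Bridge, Backroad): payoffs -5, 4 → best response Bridge.
Driver A against (Tunnel, Tunnel): payoffs 8, -8 → best response Avenue.
Driver A against (Tunnel, Backroad): payoffs 1, -1 → best response Avenue.
Driver B against (Avenue, Tunnel): payoffs -6, 2, -5 → best response Bridge.
Driver B against (Avenue, Backroad): payoffs -5, 7, 0 → best response Bridge.
Driver B against (Bridge, Tunnel): payoffs -1, 8, -9 → best response Bridge.
Driver B against (Bridge, Backroad): payoffs -8, 3, 6 → best response Tunnel.
Driver C against (Avenue, Avenue): payoffs 0, 8 → best response Backroad.
Driver C against (Avenue, Bridge): payoffs 0, 5 → best response Backroad.
Driver C against (Avenue, Tunnel): payoffs -8, 5 → best response Backroad.
Driver C against (Bridge, Avenue): payoffs -3, 3 → best response Backroad.
Driver C against (Bridge, Bridge): payoffs 9, -8 → best response Tunnel.
Driver C against (Bridge, Tunnel): payoffs 4, -8 → best response Tunnel.
No profile is a mutual best response for all players.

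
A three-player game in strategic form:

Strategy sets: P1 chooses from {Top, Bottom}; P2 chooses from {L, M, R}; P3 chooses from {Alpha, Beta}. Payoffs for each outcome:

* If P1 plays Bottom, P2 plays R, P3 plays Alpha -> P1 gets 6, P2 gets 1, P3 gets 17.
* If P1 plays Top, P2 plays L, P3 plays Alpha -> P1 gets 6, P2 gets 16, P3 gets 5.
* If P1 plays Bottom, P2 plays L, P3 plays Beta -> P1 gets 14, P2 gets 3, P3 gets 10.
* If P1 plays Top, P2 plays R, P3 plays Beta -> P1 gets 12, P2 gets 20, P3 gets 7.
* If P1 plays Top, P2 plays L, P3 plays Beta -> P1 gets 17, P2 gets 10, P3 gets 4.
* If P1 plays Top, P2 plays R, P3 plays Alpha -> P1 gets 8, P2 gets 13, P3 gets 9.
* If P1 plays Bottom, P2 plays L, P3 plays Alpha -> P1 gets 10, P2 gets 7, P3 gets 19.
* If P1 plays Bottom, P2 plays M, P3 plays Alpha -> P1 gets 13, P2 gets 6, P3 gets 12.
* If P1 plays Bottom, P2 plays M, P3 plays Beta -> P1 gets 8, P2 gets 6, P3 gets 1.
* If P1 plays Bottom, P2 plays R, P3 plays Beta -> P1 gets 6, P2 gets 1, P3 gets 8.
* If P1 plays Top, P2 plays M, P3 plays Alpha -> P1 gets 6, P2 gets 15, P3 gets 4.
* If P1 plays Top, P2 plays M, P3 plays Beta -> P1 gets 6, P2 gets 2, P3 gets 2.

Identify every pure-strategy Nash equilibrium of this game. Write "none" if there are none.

For each player, find the best response to each opponent profile; mutual best responses are the pure NE.
P1 against (L, Alpha): payoffs 6, 10 → best response Bottom.
P1 against (L, Beta): payoffs 17, 14 → best response Top.
P1 against (M, Alpha): payoffs 6, 13 → best response Bottom.
P1 against (M, Beta): payoffs 6, 8 → best response Bottom.
P1 against (R, Alpha): payoffs 8, 6 → best response Top.
P1 against (R, Beta): payoffs 12, 6 → best response Top.
P2 against (Top, Alpha): payoffs 16, 15, 13 → best response L.
P2 against (Top, Beta): payoffs 10, 2, 20 → best response R.
P2 against (Bottom, Alpha): payoffs 7, 6, 1 → best response L.
P2 against (Bottom, Beta): payoffs 3, 6, 1 → best response M.
P3 against (Top, L): payoffs 5, 4 → best response Alpha.
P3 against (Top, M): payoffs 4, 2 → best response Alpha.
P3 against (Top, R): payoffs 9, 7 → best response Alpha.
P3 against (Bottom, L): payoffs 19, 10 → best response Alpha.
P3 against (Bottom, M): payoffs 12, 1 → best response Alpha.
P3 against (Bottom, R): payoffs 17, 8 → best response Alpha.
Mutual best responses: (Bottom, L, Alpha).

The unique pure-strategy Nash equilibrium is (Bottom, L, Alpha).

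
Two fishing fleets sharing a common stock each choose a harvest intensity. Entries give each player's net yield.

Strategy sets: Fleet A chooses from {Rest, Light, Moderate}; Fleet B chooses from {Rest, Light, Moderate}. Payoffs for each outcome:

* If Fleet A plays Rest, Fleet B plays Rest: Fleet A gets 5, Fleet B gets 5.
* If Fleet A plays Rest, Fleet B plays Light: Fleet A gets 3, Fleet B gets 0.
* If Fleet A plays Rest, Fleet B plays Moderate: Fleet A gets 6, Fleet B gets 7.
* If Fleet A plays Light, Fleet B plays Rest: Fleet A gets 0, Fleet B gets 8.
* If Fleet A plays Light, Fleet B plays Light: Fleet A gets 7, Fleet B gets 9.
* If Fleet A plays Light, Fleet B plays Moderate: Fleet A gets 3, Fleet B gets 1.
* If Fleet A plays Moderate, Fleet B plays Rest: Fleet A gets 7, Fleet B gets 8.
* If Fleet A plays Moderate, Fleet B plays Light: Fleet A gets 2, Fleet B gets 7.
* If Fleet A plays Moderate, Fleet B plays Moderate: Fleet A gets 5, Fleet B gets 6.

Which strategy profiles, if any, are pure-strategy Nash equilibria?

For each strategy profile, look for a profitable unilateral deviation.
(Rest, Rest): Fleet A can switch to Moderate (5 → 7). Not NE.
(Rest, Light): Fleet A can switch to Light (3 → 7). Not NE.
(Rest, Moderate): Fleet A gets 6, best alternative 5; Fleet B gets 7, best alternative 5. No profitable deviation — NE.
(Light, Rest): Fleet A can switch to Rest (0 → 5). Not NE.
(Light, Light): Fleet A gets 7, best alternative 3; Fleet B gets 9, best alternative 8. No profitable deviation — NE.
(Light, Moderate): Fleet A can switch to Rest (3 → 6). Not NE.
(Moderate, Rest): Fleet A gets 7, best alternative 5; Fleet B gets 8, best alternative 7. No profitable deviation — NE.
(Moderate, Light): Fleet A can switch to Rest (2 → 3). Not NE.
(Moderate, Moderate): Fleet A can switch to Rest (5 → 6). Not NE.

The pure Nash equilibria are (Rest, Moderate); (Light, Light); (Moderate, Rest).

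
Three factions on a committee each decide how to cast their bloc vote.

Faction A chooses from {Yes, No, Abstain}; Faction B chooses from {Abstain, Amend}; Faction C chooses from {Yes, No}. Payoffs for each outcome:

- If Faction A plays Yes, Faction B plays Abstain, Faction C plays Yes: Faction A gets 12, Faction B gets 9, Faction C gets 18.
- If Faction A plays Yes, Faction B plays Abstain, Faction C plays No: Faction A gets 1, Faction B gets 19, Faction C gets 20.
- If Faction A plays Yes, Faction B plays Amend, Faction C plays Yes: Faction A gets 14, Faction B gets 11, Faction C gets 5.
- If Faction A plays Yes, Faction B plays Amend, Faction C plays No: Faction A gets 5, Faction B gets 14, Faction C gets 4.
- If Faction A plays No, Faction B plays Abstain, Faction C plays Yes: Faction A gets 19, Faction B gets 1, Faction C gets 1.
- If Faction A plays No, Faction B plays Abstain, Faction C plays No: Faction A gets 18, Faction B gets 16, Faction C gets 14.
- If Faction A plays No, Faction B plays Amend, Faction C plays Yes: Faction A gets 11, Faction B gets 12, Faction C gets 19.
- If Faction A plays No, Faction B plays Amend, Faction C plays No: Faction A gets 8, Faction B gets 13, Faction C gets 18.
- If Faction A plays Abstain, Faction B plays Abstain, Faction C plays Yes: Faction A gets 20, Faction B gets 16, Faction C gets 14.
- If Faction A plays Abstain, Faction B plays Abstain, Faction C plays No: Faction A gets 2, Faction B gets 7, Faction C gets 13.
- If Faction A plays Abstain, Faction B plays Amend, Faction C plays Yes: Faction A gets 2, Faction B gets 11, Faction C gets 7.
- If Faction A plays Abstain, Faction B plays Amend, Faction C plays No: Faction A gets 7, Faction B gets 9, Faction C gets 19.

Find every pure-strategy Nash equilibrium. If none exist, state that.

Faction A against (Abstain, Yes): payoffs 12, 19, 20 → best response Abstain.
Faction A against (Abstain, No): payoffs 1, 18, 2 → best response No.
Faction A against (Amend, Yes): payoffs 14, 11, 2 → best response Yes.
Faction A against (Amend, No): payoffs 5, 8, 7 → best response No.
Faction B against (Yes, Yes): payoffs 9, 11 → best response Amend.
Faction B against (Yes, No): payoffs 19, 14 → best response Abstain.
Faction B against (No, Yes): payoffs 1, 12 → best response Amend.
Faction B against (No, No): payoffs 16, 13 → best response Abstain.
Faction B against (Abstain, Yes): payoffs 16, 11 → best response Abstain.
Faction B against (Abstain, No): payoffs 7, 9 → best response Amend.
Faction C against (Yes, Abstain): payoffs 18, 20 → best response No.
Faction C against (Yes, Amend): payoffs 5, 4 → best response Yes.
Faction C against (No, Abstain): payoffs 1, 14 → best response No.
Faction C against (No, Amend): payoffs 19, 18 → best response Yes.
Faction C against (Abstain, Abstain): payoffs 14, 13 → best response Yes.
Faction C against (Abstain, Amend): payoffs 7, 19 → best response No.
Mutual best responses: (Yes, Amend, Yes); (No, Abstain, No); (Abstain, Abstain, Yes).

Pure-strategy Nash equilibria: (Yes, Amend, Yes) and (No, Abstain, No) and (Abstain, Abstain, Yes)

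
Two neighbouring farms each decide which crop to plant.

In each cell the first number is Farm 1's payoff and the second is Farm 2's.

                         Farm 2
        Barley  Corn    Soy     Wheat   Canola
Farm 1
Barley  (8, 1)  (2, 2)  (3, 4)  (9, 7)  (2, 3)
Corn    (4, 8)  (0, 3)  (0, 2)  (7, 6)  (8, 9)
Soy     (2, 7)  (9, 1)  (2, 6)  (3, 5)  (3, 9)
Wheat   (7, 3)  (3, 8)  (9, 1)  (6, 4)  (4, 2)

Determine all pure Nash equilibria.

(Barley, Wheat); (Corn, Canola)

Farm 1 against Barley: payoffs 8, 4, 2, 7 → best response Barley.
Farm 1 against Corn: payoffs 2, 0, 9, 3 → best response Soy.
Farm 1 against Soy: payoffs 3, 0, 2, 9 → best response Wheat.
Farm 1 against Wheat: payoffs 9, 7, 3, 6 → best response Barley.
Farm 1 against Canola: payoffs 2, 8, 3, 4 → best response Corn.
Farm 2 against Barley: payoffs 1, 2, 4, 7, 3 → best response Wheat.
Farm 2 against Corn: payoffs 8, 3, 2, 6, 9 → best response Canola.
Farm 2 against Soy: payoffs 7, 1, 6, 5, 9 → best response Canola.
Farm 2 against Wheat: payoffs 3, 8, 1, 4, 2 → best response Corn.
Mutual best responses: (Barley, Wheat); (Corn, Canola).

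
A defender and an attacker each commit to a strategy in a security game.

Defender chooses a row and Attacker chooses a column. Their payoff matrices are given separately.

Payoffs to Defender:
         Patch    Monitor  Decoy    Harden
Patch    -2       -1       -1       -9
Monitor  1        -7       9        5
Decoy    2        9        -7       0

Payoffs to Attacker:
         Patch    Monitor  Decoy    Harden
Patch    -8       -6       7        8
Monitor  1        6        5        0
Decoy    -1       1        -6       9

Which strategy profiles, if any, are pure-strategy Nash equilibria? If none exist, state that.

none

For each player, find the best response to each opponent profile; mutual best responses are the pure NE.
Defender against Patch: payoffs -2, 1, 2 → best response Decoy.
Defender against Monitor: payoffs -1, -7, 9 → best response Decoy.
Defender against Decoy: payoffs -1, 9, -7 → best response Monitor.
Defender against Harden: payoffs -9, 5, 0 → best response Monitor.
Attacker against Patch: payoffs -8, -6, 7, 8 → best response Harden.
Attacker against Monitor: payoffs 1, 6, 5, 0 → best response Monitor.
Attacker against Decoy: payoffs -1, 1, -6, 9 → best response Harden.
No profile is a mutual best response for all players.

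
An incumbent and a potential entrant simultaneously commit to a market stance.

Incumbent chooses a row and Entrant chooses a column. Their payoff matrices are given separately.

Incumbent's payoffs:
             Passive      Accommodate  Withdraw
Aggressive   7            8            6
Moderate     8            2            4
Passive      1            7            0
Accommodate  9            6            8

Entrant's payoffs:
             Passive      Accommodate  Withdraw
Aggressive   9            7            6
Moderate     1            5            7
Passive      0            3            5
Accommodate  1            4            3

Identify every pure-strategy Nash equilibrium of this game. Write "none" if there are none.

This game has no pure Nash equilibrium.

For each strategy profile, look for a profitable unilateral deviation.
(Aggressive, Passive): Incumbent can switch to Moderate (7 → 8). Not NE.
(Aggressive, Accommodate): Entrant can switch to Passive (7 → 9). Not NE.
(Aggressive, Withdraw): Incumbent can switch to Accommodate (6 → 8). Not NE.
(Moderate, Passive): Incumbent can switch to Accommodate (8 → 9). Not NE.
(Moderate, Accommodate): Incumbent can switch to Aggressive (2 → 8). Not NE.
(Moderate, Withdraw): Incumbent can switch to Aggressive (4 → 6). Not NE.
(The remaining 6 profiles each have a profitable deviation by the same check.)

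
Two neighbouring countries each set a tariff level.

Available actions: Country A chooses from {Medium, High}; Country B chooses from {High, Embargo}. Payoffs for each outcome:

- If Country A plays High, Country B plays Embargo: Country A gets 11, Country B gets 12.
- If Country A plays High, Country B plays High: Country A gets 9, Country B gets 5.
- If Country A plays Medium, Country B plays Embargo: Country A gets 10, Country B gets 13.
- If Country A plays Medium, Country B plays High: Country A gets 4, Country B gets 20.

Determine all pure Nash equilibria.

Pure NE: (High, Embargo)

(Medium, High): Country A can switch to High (4 → 9). Not NE.
(Medium, Embargo): Country A can switch to High (10 → 11). Not NE.
(High, High): Country B can switch to Embargo (5 → 12). Not NE.
(High, Embargo): Country A gets 11, best alternative 10; Country B gets 12, best alternative 5. No profitable deviation — NE.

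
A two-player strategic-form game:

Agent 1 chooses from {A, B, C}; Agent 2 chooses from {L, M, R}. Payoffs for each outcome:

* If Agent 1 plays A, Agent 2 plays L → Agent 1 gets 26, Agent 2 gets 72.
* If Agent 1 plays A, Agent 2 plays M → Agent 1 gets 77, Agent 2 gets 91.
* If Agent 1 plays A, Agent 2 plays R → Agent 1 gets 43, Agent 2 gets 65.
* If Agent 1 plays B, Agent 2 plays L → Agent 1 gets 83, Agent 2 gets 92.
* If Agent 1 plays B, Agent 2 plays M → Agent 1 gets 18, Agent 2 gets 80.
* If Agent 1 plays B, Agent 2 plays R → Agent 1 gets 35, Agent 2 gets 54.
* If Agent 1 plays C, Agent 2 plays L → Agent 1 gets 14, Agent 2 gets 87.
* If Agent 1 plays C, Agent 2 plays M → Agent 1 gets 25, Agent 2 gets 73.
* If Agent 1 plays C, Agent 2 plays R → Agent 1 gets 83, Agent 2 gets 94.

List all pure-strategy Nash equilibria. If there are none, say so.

(A, L): Agent 1 can switch to B (26 → 83). Not NE.
(A, M): Agent 1 gets 77, best alternative 25; Agent 2 gets 91, best alternative 72. No profitable deviation — NE.
(A, R): Agent 1 can switch to C (43 → 83). Not NE.
(B, L): Agent 1 gets 83, best alternative 26; Agent 2 gets 92, best alternative 80. No profitable deviation — NE.
(B, M): Agent 1 can switch to A (18 → 77). Not NE.
(B, R): Agent 1 can switch to A (35 → 43). Not NE.
(C, L): Agent 1 can switch to A (14 → 26). Not NE.
(C, M): Agent 1 can switch to A (25 → 77). Not NE.
(C, R): Agent 1 gets 83, best alternative 43; Agent 2 gets 94, best alternative 87. No profitable deviation — NE.

(A, M); (B, L); (C, R)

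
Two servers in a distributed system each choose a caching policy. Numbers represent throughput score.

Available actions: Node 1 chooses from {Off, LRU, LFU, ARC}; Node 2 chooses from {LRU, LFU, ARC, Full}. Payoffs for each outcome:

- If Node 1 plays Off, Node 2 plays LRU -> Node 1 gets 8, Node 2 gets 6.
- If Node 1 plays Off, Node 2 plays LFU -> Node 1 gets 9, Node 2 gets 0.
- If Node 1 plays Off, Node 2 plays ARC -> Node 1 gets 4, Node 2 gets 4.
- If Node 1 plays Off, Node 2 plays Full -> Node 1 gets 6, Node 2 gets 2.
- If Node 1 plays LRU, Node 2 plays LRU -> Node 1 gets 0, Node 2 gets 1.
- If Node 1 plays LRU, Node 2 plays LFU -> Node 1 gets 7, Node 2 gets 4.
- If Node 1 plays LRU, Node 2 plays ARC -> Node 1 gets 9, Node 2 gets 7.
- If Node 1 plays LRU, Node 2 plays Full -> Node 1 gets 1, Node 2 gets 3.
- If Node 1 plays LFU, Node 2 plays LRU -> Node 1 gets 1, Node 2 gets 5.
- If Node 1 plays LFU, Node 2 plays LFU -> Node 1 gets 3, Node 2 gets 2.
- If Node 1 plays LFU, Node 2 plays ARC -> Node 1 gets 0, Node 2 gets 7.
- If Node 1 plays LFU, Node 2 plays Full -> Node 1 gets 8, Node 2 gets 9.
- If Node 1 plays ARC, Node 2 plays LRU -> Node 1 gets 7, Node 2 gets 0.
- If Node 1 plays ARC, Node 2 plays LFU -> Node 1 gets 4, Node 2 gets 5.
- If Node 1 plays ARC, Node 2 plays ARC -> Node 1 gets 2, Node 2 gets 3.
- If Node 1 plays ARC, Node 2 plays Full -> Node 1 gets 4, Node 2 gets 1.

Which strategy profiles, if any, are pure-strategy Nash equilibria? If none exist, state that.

(Off, LRU); (LRU, ARC); (LFU, Full)

Node 1 against LRU: payoffs 8, 0, 1, 7 → best response Off.
Node 1 against LFU: payoffs 9, 7, 3, 4 → best response Off.
Node 1 against ARC: payoffs 4, 9, 0, 2 → best response LRU.
Node 1 against Full: payoffs 6, 1, 8, 4 → best response LFU.
Node 2 against Off: payoffs 6, 0, 4, 2 → best response LRU.
Node 2 against LRU: payoffs 1, 4, 7, 3 → best response ARC.
Node 2 against LFU: payoffs 5, 2, 7, 9 → best response Full.
Node 2 against ARC: payoffs 0, 5, 3, 1 → best response LFU.
Mutual best responses: (Off, LRU); (LRU, ARC); (LFU, Full).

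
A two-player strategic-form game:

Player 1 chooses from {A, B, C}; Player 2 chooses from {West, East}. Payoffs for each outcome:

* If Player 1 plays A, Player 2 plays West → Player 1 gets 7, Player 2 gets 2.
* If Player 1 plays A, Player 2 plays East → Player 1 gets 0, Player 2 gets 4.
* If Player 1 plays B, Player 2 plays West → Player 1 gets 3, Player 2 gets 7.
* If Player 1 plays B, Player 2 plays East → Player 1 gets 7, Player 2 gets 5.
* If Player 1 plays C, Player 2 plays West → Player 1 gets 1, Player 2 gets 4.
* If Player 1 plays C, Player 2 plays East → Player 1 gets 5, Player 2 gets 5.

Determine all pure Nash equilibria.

This game has no pure Nash equilibrium.

(A, West): Player 2 can switch to East (2 → 4). Not NE.
(A, East): Player 1 can switch to B (0 → 7). Not NE.
(B, West): Player 1 can switch to A (3 → 7). Not NE.
(B, East): Player 2 can switch to West (5 → 7). Not NE.
(C, West): Player 1 can switch to A (1 → 7). Not NE.
(C, East): Player 1 can switch to B (5 → 7). Not NE.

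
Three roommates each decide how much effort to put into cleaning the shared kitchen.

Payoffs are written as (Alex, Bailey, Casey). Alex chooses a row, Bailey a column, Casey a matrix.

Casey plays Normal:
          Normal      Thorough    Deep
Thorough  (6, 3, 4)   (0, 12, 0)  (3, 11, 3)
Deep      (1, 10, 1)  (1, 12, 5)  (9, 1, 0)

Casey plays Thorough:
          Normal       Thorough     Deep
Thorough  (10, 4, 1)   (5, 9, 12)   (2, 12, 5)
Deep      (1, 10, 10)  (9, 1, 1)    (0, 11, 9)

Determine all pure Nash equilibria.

Alex against (Normal, Normal): payoffs 6, 1 → best response Thorough.
Alex against (Normal, Thorough): payoffs 10, 1 → best response Thorough.
Alex against (Thorough, Normal): payoffs 0, 1 → best response Deep.
Alex against (Thorough, Thorough): payoffs 5, 9 → best response Deep.
Alex against (Deep, Normal): payoffs 3, 9 → best response Deep.
Alex against (Deep, Thorough): payoffs 2, 0 → best response Thorough.
Bailey against (Thorough, Normal): payoffs 3, 12, 11 → best response Thorough.
Bailey against (Thorough, Thorough): payoffs 4, 9, 12 → best response Deep.
Bailey against (Deep, Normal): payoffs 10, 12, 1 → best response Thorough.
Bailey against (Deep, Thorough): payoffs 10, 1, 11 → best response Deep.
Casey against (Thorough, Normal): payoffs 4, 1 → best response Normal.
Casey against (Thorough, Thorough): payoffs 0, 12 → best response Thorough.
Casey against (Thorough, Deep): payoffs 3, 5 → best response Thorough.
Casey against (Deep, Normal): payoffs 1, 10 → best response Thorough.
Casey against (Deep, Thorough): payoffs 5, 1 → best response Normal.
Casey against (Deep, Deep): payoffs 0, 9 → best response Thorough.
Mutual best responses: (Thorough, Deep, Thorough); (Deep, Thorough, Normal).

The pure Nash equilibria are (Thorough, Deep, Thorough); (Deep, Thorough, Normal).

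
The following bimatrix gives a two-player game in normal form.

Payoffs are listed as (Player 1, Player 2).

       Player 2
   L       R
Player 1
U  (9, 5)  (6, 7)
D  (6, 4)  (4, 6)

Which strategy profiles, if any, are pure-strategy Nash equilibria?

Player 1 against L: payoffs 9, 6 → best response U.
Player 1 against R: payoffs 6, 4 → best response U.
Player 2 against U: payoffs 5, 7 → best response R.
Player 2 against D: payoffs 4, 6 → best response R.
Mutual best responses: (U, R).

(U, R)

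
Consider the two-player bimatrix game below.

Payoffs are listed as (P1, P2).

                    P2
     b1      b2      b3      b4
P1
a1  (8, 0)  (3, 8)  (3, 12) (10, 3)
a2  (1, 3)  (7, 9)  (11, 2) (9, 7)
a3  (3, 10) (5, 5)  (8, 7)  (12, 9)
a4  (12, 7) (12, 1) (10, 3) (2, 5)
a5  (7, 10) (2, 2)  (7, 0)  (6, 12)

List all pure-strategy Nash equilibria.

(a4, b1)

P1 against b1: payoffs 8, 1, 3, 12, 7 → best response a4.
P1 against b2: payoffs 3, 7, 5, 12, 2 → best response a4.
P1 against b3: payoffs 3, 11, 8, 10, 7 → best response a2.
P1 against b4: payoffs 10, 9, 12, 2, 6 → best response a3.
P2 against a1: payoffs 0, 8, 12, 3 → best response b3.
P2 against a2: payoffs 3, 9, 2, 7 → best response b2.
P2 against a3: payoffs 10, 5, 7, 9 → best response b1.
P2 against a4: payoffs 7, 1, 3, 5 → best response b1.
P2 against a5: payoffs 10, 2, 0, 12 → best response b4.
Mutual best responses: (a4, b1).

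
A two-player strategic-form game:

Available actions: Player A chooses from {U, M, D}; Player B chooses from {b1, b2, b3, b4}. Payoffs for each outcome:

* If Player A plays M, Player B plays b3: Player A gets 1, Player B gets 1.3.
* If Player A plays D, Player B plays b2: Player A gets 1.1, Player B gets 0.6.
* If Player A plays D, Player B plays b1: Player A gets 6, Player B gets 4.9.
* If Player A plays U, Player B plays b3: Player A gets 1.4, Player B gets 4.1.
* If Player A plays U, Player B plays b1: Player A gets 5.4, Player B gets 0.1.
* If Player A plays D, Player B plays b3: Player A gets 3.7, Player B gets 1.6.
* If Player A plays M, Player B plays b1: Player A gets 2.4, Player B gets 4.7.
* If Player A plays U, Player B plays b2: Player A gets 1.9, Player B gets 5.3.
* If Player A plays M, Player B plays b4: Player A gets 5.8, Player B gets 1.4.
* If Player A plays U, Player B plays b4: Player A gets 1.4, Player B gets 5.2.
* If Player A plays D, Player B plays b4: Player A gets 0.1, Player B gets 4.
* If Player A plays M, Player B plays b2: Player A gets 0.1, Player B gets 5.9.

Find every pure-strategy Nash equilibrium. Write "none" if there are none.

The pure Nash equilibria are (U, b2), (D, b1).

For each strategy profile, look for a profitable unilateral deviation.
(U, b1): Player A can switch to D (5.4 → 6). Not NE.
(U, b2): Player A gets 1.9, best alternative 1.1; Player B gets 5.3, best alternative 5.2. No profitable deviation — NE.
(U, b3): Player A can switch to D (1.4 → 3.7). Not NE.
(U, b4): Player A can switch to M (1.4 → 5.8). Not NE.
(M, b1): Player A can switch to U (2.4 → 5.4). Not NE.
(M, b2): Player A can switch to U (0.1 → 1.9). Not NE.
(M, b3): Player A can switch to U (1 → 1.4). Not NE.
(M, b4): Player B can switch to b1 (1.4 → 4.7). Not NE.
(D, b1): Player A gets 6, best alternative 5.4; Player B gets 4.9, best alternative 4. No profitable deviation — NE.
(D, b2): Player A can switch to U (1.1 → 1.9). Not NE.
(D, b3): Player B can switch to b1 (1.6 → 4.9). Not NE.
(D, b4): Player A can switch to U (0.1 → 1.4). Not NE.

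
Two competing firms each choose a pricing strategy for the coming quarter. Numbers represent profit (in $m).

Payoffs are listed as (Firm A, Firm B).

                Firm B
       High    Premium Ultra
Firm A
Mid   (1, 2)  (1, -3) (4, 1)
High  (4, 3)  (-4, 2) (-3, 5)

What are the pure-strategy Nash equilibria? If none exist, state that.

none

For each strategy profile, look for a profitable unilateral deviation.
(Mid, High): Firm A can switch to High (1 → 4). Not NE.
(Mid, Premium): Firm B can switch to High (-3 → 2). Not NE.
(Mid, Ultra): Firm B can switch to High (1 → 2). Not NE.
(High, High): Firm B can switch to Ultra (3 → 5). Not NE.
(High, Premium): Firm A can switch to Mid (-4 → 1). Not NE.
(High, Ultra): Firm A can switch to Mid (-3 → 4). Not NE.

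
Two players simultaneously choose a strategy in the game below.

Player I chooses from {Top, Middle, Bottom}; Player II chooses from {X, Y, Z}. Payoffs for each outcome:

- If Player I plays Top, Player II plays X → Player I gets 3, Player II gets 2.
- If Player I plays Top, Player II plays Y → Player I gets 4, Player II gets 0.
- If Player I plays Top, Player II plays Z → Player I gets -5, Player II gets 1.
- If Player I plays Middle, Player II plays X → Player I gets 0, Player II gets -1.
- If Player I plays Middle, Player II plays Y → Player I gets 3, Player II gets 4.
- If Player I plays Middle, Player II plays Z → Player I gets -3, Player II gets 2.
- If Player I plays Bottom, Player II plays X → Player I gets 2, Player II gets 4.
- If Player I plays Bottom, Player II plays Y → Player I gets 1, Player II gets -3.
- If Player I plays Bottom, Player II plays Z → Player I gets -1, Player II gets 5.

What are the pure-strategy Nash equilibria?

Pure-strategy Nash equilibria: (Top, X) and (Bottom, Z)

Player I against X: payoffs 3, 0, 2 → best response Top.
Player I against Y: payoffs 4, 3, 1 → best response Top.
Player I against Z: payoffs -5, -3, -1 → best response Bottom.
Player II against Top: payoffs 2, 0, 1 → best response X.
Player II against Middle: payoffs -1, 4, 2 → best response Y.
Player II against Bottom: payoffs 4, -3, 5 → best response Z.
Mutual best responses: (Top, X); (Bottom, Z).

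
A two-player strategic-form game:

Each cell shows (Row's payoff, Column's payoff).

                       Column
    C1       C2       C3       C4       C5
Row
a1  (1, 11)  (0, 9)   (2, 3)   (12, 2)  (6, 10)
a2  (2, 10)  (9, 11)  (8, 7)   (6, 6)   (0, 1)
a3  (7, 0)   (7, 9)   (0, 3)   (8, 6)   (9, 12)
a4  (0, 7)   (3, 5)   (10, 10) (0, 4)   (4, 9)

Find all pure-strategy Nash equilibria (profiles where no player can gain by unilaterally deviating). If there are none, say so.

Pure-strategy Nash equilibria: (a2, C2); (a3, C5); (a4, C3)

(a1, C1): Row can switch to a2 (1 → 2). Not NE.
(a1, C2): Row can switch to a2 (0 → 9). Not NE.
(a1, C3): Row can switch to a2 (2 → 8). Not NE.
(a1, C4): Column can switch to C1 (2 → 11). Not NE.
(a1, C5): Row can switch to a3 (6 → 9). Not NE.
(a2, C1): Row can switch to a3 (2 → 7). Not NE.
(a2, C2): Row gets 9, best alternative 7; Column gets 11, best alternative 10. No profitable deviation — NE.
(a2, C3): Row can switch to a4 (8 → 10). Not NE.
(a2, C4): Row can switch to a1 (6 → 12). Not NE.
(a3, C5): Row gets 9, best alternative 6; Column gets 12, best alternative 9. No profitable deviation — NE.
(a4, C3): Row gets 10, best alternative 8; Column gets 10, best alternative 9. No profitable deviation — NE.
(The remaining 9 profiles each have a profitable deviation by the same check.)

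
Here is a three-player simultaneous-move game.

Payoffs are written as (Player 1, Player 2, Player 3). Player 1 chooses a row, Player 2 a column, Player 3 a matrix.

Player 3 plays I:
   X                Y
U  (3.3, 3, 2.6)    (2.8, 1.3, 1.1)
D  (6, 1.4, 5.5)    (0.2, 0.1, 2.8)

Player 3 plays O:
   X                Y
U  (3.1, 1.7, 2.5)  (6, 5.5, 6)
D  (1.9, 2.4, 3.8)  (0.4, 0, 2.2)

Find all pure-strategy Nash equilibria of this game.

(U, X, I): Player 1 can switch to D (3.3 → 6). Not NE.
(U, X, O): Player 2 can switch to Y (1.7 → 5.5). Not NE.
(U, Y, I): Player 2 can switch to X (1.3 → 3). Not NE.
(U, Y, O): Player 1 gets 6, best alternative 0.4; Player 2 gets 5.5, best alternative 1.7; Player 3 gets 6, best alternative 1.1. No profitable deviation — NE.
(D, X, I): Player 1 gets 6, best alternative 3.3; Player 2 gets 1.4, best alternative 0.1; Player 3 gets 5.5, best alternative 3.8. No profitable deviation — NE.
(D, X, O): Player 1 can switch to U (1.9 → 3.1). Not NE.
(D, Y, I): Player 1 can switch to U (0.2 → 2.8). Not NE.
(D, Y, O): Player 1 can switch to U (0.4 → 6). Not NE.

Pure-strategy Nash equilibria: (U, Y, O), (D, X, I)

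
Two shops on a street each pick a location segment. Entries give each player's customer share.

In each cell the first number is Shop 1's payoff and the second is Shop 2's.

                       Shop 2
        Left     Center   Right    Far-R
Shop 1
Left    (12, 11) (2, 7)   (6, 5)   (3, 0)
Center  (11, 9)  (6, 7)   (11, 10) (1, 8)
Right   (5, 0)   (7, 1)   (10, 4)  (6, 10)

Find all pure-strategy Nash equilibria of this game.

(Left, Left): Shop 1 gets 12, best alternative 11; Shop 2 gets 11, best alternative 7. No profitable deviation — NE.
(Left, Center): Shop 1 can switch to Center (2 → 6). Not NE.
(Left, Right): Shop 1 can switch to Center (6 → 11). Not NE.
(Left, Far-R): Shop 1 can switch to Right (3 → 6). Not NE.
(Center, Left): Shop 1 can switch to Left (11 → 12). Not NE.
(Center, Center): Shop 1 can switch to Right (6 → 7). Not NE.
(Center, Right): Shop 1 gets 11, best alternative 10; Shop 2 gets 10, best alternative 9. No profitable deviation — NE.
(Center, Far-R): Shop 1 can switch to Left (1 → 3). Not NE.
(Right, Left): Shop 1 can switch to Left (5 → 12). Not NE.
(Right, Center): Shop 2 can switch to Right (1 → 4). Not NE.
(Right, Right): Shop 1 can switch to Center (10 → 11). Not NE.
(Right, Far-R): Shop 1 gets 6, best alternative 3; Shop 2 gets 10, best alternative 4. No profitable deviation — NE.

(Left, Left) and (Center, Right) and (Right, Far-R)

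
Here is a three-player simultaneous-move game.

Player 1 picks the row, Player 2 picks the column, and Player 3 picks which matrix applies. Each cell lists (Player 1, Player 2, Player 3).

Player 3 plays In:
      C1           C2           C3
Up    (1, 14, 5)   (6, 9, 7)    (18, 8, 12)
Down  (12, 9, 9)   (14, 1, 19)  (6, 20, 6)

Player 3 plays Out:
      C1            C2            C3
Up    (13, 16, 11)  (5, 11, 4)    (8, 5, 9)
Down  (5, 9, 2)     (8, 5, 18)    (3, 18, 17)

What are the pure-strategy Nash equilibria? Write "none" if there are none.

Player 1 against (C1, In): payoffs 1, 12 → best response Down.
Player 1 against (C1, Out): payoffs 13, 5 → best response Up.
Player 1 against (C2, In): payoffs 6, 14 → best response Down.
Player 1 against (C2, Out): payoffs 5, 8 → best response Down.
Player 1 against (C3, In): payoffs 18, 6 → best response Up.
Player 1 against (C3, Out): payoffs 8, 3 → best response Up.
Player 2 against (Up, In): payoffs 14, 9, 8 → best response C1.
Player 2 against (Up, Out): payoffs 16, 11, 5 → best response C1.
Player 2 against (Down, In): payoffs 9, 1, 20 → best response C3.
Player 2 against (Down, Out): payoffs 9, 5, 18 → best response C3.
Player 3 against (Up, C1): payoffs 5, 11 → best response Out.
Player 3 against (Up, C2): payoffs 7, 4 → best response In.
Player 3 against (Up, C3): payoffs 12, 9 → best response In.
Player 3 against (Down, C1): payoffs 9, 2 → best response In.
Player 3 against (Down, C2): payoffs 19, 18 → best response In.
Player 3 against (Down, C3): payoffs 6, 17 → best response Out.
Mutual best responses: (Up, C1, Out).

(Up, C1, Out)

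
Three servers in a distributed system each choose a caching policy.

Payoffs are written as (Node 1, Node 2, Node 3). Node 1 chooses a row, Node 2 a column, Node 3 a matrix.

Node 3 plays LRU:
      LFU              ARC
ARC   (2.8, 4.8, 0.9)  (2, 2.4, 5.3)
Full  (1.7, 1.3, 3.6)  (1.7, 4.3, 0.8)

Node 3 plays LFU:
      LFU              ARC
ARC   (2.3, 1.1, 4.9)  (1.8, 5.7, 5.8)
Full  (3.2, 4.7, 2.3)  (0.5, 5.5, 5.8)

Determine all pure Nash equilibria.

(ARC, ARC, LFU)

Node 1 against (LFU, LRU): payoffs 2.8, 1.7 → best response ARC.
Node 1 against (LFU, LFU): payoffs 2.3, 3.2 → best response Full.
Node 1 against (ARC, LRU): payoffs 2, 1.7 → best response ARC.
Node 1 against (ARC, LFU): payoffs 1.8, 0.5 → best response ARC.
Node 2 against (ARC, LRU): payoffs 4.8, 2.4 → best response LFU.
Node 2 against (ARC, LFU): payoffs 1.1, 5.7 → best response ARC.
Node 2 against (Full, LRU): payoffs 1.3, 4.3 → best response ARC.
Node 2 against (Full, LFU): payoffs 4.7, 5.5 → best response ARC.
Node 3 against (ARC, LFU): payoffs 0.9, 4.9 → best response LFU.
Node 3 against (ARC, ARC): payoffs 5.3, 5.8 → best response LFU.
Node 3 against (Full, LFU): payoffs 3.6, 2.3 → best response LRU.
Node 3 against (Full, ARC): payoffs 0.8, 5.8 → best response LFU.
Mutual best responses: (ARC, ARC, LFU).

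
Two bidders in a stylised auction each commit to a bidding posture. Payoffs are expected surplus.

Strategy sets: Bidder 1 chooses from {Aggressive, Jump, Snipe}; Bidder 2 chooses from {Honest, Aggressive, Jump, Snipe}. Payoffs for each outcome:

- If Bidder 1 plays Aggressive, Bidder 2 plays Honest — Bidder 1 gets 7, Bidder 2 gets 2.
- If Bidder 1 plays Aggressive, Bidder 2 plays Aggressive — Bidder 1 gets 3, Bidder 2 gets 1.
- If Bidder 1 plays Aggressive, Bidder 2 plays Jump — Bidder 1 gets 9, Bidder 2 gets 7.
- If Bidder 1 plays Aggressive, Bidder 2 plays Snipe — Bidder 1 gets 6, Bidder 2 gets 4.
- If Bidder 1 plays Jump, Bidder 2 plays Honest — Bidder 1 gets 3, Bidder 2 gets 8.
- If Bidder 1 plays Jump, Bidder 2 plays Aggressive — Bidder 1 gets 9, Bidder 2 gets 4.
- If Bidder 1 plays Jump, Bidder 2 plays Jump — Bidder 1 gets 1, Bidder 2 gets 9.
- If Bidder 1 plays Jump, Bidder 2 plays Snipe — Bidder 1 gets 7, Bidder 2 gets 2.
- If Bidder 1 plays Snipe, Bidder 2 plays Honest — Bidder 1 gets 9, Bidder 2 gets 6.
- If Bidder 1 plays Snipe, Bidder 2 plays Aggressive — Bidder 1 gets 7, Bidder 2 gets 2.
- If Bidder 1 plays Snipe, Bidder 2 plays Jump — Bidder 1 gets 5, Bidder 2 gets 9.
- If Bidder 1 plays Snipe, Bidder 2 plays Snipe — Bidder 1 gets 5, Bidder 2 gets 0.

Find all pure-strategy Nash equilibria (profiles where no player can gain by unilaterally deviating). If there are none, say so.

The unique pure-strategy Nash equilibrium is (Aggressive, Jump).

For each player, find the best response to each opponent profile; mutual best responses are the pure NE.
Bidder 1 against Honest: payoffs 7, 3, 9 → best response Snipe.
Bidder 1 against Aggressive: payoffs 3, 9, 7 → best response Jump.
Bidder 1 against Jump: payoffs 9, 1, 5 → best response Aggressive.
Bidder 1 against Snipe: payoffs 6, 7, 5 → best response Jump.
Bidder 2 against Aggressive: payoffs 2, 1, 7, 4 → best response Jump.
Bidder 2 against Jump: payoffs 8, 4, 9, 2 → best response Jump.
Bidder 2 against Snipe: payoffs 6, 2, 9, 0 → best response Jump.
Mutual best responses: (Aggressive, Jump).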